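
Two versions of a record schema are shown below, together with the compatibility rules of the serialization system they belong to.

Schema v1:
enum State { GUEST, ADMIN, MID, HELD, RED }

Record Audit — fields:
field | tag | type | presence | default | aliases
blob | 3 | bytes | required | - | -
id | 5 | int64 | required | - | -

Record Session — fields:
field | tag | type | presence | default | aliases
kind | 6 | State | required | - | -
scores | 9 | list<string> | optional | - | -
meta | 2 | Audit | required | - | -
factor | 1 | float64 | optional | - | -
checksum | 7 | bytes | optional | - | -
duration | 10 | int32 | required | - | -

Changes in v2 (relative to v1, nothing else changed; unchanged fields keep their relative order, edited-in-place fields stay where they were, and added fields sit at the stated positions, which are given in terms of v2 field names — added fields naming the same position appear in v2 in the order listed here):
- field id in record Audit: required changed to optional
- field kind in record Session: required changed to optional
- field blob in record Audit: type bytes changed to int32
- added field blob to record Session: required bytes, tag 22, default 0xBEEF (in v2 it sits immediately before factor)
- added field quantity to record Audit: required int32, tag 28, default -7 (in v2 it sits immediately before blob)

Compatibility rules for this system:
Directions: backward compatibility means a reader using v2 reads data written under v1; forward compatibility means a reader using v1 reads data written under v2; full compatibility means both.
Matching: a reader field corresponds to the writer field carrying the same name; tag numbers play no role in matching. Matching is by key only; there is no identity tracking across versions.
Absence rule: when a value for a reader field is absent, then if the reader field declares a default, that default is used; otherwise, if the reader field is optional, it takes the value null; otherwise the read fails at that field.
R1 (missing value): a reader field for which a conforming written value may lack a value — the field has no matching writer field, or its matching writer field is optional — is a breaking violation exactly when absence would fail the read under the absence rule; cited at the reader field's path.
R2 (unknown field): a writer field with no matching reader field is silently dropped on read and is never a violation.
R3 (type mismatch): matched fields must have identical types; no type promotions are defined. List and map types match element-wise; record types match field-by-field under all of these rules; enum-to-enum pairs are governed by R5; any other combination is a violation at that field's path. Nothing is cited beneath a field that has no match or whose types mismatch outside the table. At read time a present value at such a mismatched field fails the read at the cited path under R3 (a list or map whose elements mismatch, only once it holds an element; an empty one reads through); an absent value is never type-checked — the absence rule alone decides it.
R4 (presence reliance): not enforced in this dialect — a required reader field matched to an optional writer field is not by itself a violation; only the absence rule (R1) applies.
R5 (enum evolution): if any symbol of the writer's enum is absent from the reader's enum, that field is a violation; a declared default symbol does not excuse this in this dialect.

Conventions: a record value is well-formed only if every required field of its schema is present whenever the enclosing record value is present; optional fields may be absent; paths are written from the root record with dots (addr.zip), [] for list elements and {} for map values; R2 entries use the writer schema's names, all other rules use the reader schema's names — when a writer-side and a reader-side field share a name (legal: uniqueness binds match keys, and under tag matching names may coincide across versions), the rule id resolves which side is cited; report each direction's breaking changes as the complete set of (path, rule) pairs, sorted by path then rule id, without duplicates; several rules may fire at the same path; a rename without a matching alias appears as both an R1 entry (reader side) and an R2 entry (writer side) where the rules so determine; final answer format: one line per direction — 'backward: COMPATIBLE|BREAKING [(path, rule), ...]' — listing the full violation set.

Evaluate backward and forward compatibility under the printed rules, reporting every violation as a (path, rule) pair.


backward: BREAKING [(meta.blob, R3)]; forward: BREAKING [(kind, R1), (meta.blob, R3), (meta.id, R1)]

each type pair in Session: writer, then reader
backward for Session (reader v2, writer v1):
  kind <- kind (State -> State, writer required)
  scores <- scores (list<string> -> list<string>, writer optional)
  meta <- meta (Audit -> Audit, writer required)
  blob has no writer counterpart
  factor <- factor (float64 -> float64, writer optional)
  checksum <- checksum (bytes -> bytes, writer optional)
  duration <- duration (int32 -> int32, writer required)
  meta.quantity has no writer counterpart
  meta.blob <- meta.blob (bytes -> int32, writer required)
  meta.id <- meta.id (int64 -> int64, writer required)
  violation R3 at meta.blob
  => 1 violation(s): backward is BREAKING for Session
forward for Session (reader v1, writer v2):
  kind <- kind (State -> State, writer optional)
  scores <- scores (list<string> -> list<string>, writer optional)
  meta <- meta (Audit -> Audit, writer required)
  factor <- factor (float64 -> float64, writer optional)
  checksum <- checksum (bytes -> bytes, writer optional)
  duration <- duration (int32 -> int32, writer required)
  leftover writer field: blob
  meta.blob <- meta.blob (int32 -> bytes, writer required)
  meta.id <- meta.id (int64 -> int64, writer optional)
  leftover writer field: meta.quantity
  violation R1 at kind
  violation R3 at meta.blob
  violation R1 at meta.id
  => 3 violation(s): forward is BREAKING for Session


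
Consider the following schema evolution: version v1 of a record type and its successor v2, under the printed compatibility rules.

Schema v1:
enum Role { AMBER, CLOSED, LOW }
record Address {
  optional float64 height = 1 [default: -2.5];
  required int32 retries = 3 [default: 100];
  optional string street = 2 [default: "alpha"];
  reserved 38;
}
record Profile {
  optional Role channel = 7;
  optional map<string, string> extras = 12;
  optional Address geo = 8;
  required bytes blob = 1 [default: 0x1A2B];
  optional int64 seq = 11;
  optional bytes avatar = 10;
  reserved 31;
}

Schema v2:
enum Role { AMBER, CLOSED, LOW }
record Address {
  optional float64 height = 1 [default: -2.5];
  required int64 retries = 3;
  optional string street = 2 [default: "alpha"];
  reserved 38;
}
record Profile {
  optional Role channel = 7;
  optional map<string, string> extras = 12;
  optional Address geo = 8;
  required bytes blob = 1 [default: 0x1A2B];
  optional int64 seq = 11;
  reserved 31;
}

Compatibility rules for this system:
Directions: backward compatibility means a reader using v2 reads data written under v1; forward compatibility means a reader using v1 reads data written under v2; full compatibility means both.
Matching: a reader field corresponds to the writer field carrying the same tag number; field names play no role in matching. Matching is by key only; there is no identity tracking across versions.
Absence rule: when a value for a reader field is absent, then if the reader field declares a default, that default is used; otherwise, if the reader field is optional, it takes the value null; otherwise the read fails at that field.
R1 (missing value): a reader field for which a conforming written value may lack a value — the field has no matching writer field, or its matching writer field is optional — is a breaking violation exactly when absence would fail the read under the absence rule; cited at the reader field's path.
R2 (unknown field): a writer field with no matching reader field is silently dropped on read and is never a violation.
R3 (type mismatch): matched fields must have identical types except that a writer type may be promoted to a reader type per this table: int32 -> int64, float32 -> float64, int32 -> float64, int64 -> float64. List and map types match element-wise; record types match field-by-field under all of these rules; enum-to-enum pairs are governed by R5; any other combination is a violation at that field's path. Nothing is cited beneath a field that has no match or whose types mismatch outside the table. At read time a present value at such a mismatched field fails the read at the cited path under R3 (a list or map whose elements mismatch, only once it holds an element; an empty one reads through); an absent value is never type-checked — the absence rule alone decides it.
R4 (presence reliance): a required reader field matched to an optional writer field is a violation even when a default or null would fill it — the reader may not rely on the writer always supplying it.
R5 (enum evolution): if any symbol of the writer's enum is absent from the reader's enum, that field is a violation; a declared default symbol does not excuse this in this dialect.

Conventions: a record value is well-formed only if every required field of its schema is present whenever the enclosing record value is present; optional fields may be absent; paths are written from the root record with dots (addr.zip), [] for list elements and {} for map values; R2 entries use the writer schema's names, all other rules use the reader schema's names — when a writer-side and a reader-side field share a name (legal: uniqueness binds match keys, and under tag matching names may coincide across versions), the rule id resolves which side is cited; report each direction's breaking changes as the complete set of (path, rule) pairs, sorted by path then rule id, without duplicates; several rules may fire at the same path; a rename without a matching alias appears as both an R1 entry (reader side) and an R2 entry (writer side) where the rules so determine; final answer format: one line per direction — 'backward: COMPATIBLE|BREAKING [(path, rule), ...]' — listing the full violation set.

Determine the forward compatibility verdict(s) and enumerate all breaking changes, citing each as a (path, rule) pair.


forward: BREAKING [(geo.retries, R3)]

each type pair in Profile: writer, then reader
checking forward for Profile: reader v1 against writer v2:
  channel <- channel (Role -> Role, writer optional)
  extras <- extras (map<string, string> -> map<string, string>, writer optional)
  geo <- geo (Address -> Address, writer optional)
  blob <- blob (bytes -> bytes, writer required)
  seq <- seq (int64 -> int64, writer optional)
  no writer field matches reader avatar
  geo.height <- geo.height (float64 -> float64, writer optional)
  geo.retries <- geo.retries (int64 -> int32, writer required)
  geo.street <- geo.street (string -> string, writer optional)
  rule R3 violated at geo.retries
  => 1 violation(s): forward is BREAKING for Profile
remaining Profile differences; none change what is asked:
  removed field avatar from record Profile -> triggers nothing under Profile's printed rules — same verdict


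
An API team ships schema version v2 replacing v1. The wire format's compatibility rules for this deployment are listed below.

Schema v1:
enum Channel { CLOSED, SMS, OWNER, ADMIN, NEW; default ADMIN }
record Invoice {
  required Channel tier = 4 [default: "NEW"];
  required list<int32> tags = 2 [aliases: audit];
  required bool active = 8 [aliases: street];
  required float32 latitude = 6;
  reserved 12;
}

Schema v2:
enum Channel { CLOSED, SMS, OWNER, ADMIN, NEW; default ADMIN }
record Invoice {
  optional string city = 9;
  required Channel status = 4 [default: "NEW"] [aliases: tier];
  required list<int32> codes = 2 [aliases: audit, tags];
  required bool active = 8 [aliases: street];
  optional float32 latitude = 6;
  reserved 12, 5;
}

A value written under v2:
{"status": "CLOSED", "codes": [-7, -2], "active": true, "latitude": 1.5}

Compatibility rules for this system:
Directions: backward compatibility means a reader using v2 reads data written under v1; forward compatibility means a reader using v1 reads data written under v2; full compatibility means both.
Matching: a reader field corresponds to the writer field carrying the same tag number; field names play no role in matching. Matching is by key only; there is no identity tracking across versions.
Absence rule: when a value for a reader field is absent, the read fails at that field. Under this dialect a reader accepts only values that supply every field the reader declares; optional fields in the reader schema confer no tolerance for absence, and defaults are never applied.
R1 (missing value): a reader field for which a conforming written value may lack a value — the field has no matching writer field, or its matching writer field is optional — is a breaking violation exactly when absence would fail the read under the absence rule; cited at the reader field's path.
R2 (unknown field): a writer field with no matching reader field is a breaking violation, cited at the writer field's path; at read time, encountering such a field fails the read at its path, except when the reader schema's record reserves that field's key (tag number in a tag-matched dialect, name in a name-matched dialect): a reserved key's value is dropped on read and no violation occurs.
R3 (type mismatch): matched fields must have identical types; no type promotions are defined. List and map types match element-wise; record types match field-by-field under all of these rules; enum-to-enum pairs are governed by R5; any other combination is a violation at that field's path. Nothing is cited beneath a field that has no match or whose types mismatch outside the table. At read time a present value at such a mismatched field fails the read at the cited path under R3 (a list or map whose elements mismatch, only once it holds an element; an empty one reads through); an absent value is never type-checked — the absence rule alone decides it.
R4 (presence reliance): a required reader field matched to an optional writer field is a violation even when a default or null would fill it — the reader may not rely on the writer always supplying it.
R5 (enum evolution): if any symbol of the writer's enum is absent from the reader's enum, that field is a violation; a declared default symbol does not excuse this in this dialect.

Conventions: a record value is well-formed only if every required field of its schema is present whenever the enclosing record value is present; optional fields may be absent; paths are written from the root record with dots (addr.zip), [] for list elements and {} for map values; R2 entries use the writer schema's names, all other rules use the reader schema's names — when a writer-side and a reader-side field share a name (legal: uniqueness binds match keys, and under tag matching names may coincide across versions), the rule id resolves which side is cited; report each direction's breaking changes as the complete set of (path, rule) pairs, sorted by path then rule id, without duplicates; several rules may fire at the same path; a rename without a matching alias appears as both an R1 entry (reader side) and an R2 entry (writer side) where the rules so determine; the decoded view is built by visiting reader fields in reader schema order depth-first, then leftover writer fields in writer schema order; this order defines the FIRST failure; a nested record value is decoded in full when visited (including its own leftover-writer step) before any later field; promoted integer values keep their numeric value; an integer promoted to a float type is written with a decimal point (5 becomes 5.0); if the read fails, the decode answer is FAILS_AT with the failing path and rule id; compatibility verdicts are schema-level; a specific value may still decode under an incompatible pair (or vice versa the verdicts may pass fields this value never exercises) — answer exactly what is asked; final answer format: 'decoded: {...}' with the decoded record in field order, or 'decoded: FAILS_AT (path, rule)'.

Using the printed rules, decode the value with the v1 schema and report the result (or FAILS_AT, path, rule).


decoded: {"tier": "CLOSED", "tags": [-7, -2], "active": true, "latitude": 1.5}

in Invoice below, arrows point writer -> reader
migrating the Invoice value to v1:
  tier := "CLOSED" (from writer status)
  tags := [-7, -2] (from writer codes)
  active := true
  latitude := 1.5
  => decoded: {"tier": "CLOSED", "tags": [-7, -2], "active": true, "latitude": 1.5}
ruling out the remaining Invoice differences:
  renamed field tags to codes in record Invoice (alias tags declared on the renamed field) -> no rule fires on it and the decoded Invoice view is identical with or without it
  added field city to record Invoice: optional string, tag 9 (in v2 it sits immediately before status) -> shifts the Invoice verdicts, not this decode
  field latitude in record Invoice: required changed to optional -> shifts the Invoice verdicts, not this decode
  renamed field tier to status in record Invoice (alias tier declared on the renamed field) -> no rule fires on it and the decoded Invoice view is identical with or without it


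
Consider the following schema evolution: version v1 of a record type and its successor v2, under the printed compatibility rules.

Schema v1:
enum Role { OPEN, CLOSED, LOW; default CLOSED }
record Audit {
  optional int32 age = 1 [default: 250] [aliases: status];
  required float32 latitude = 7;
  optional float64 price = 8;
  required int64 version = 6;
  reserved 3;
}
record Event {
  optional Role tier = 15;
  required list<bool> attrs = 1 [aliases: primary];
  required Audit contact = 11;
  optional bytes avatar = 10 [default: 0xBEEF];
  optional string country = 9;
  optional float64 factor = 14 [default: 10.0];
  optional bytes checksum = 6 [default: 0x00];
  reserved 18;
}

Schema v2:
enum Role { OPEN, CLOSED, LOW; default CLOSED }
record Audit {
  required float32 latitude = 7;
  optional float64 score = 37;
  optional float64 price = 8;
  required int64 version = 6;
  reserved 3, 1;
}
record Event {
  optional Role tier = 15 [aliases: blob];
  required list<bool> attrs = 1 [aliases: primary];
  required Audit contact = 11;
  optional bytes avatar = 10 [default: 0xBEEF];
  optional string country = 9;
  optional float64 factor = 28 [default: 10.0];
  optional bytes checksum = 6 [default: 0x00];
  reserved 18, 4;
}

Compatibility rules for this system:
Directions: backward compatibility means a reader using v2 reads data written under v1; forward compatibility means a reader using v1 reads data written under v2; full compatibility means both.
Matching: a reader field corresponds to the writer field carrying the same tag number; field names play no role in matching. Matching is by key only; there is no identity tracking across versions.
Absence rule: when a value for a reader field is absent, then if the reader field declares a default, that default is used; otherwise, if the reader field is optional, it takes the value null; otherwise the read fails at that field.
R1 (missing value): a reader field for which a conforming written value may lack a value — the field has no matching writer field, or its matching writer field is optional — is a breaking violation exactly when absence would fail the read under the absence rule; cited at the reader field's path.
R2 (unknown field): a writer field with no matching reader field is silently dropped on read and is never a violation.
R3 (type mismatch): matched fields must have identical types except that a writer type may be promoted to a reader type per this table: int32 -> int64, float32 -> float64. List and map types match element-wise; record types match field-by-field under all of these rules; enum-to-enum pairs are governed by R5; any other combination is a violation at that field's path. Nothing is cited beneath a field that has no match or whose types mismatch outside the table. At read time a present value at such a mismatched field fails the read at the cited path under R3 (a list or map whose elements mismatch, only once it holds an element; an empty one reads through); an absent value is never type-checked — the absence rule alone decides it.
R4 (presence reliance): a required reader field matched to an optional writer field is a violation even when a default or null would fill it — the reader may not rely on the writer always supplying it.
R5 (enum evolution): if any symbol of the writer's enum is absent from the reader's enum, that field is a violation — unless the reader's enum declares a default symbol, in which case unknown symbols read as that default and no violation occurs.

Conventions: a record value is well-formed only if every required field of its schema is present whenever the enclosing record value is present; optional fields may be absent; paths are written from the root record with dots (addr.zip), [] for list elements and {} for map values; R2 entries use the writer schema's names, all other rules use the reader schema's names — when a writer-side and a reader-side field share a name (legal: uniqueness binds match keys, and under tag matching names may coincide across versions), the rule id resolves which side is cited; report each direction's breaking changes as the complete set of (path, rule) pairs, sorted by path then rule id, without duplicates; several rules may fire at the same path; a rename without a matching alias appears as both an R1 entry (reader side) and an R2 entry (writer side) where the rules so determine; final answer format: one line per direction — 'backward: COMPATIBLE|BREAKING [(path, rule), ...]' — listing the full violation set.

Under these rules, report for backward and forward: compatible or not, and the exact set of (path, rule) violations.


backward: COMPATIBLE []; forward: COMPATIBLE []

arrows below run writer -> reader for Event
backward on Event — v2 reading data written by v1:
  tier: paired with writer tier (Role -> Role; writer optional)
  attrs: paired with writer attrs (list<bool> -> list<bool>; writer required)
  contact: paired with writer contact (Audit -> Audit; writer required)
  avatar: paired with writer avatar (bytes -> bytes; writer optional)
  country: paired with writer country (string -> string; writer optional)
  no writer field matches reader factor
  checksum: paired with writer checksum (bytes -> bytes; writer optional)
  writer factor: unknown to reader
  contact.latitude: paired with writer contact.latitude (float32 -> float32; writer required)
  no writer field matches reader contact.score
  contact.price: paired with writer contact.price (float64 -> float64; writer optional)
  contact.version: paired with writer contact.version (int64 -> int64; writer required)
  writer contact.age: unknown to reader
  => backward verdict for Event: COMPATIBLE, no violations
forward on Event — v1 reading data written by v2:
  tier: paired with writer tier (Role -> Role; writer optional)
  attrs: paired with writer attrs (list<bool> -> list<bool>; writer required)
  contact: paired with writer contact (Audit -> Audit; writer required)
  avatar: paired with writer avatar (bytes -> bytes; writer optional)
  country: paired with writer country (string -> string; writer optional)
  no writer field matches reader factor
  checksum: paired with writer checksum (bytes -> bytes; writer optional)
  writer factor: unknown to reader
  no writer field matches reader contact.age
  contact.latitude: paired with writer contact.latitude (float32 -> float32; writer required)
  contact.price: paired with writer contact.price (float64 -> float64; writer optional)
  contact.version: paired with writer contact.version (int64 -> int64; writer required)
  writer contact.score: unknown to reader
  => forward verdict for Event: COMPATIBLE, no violations


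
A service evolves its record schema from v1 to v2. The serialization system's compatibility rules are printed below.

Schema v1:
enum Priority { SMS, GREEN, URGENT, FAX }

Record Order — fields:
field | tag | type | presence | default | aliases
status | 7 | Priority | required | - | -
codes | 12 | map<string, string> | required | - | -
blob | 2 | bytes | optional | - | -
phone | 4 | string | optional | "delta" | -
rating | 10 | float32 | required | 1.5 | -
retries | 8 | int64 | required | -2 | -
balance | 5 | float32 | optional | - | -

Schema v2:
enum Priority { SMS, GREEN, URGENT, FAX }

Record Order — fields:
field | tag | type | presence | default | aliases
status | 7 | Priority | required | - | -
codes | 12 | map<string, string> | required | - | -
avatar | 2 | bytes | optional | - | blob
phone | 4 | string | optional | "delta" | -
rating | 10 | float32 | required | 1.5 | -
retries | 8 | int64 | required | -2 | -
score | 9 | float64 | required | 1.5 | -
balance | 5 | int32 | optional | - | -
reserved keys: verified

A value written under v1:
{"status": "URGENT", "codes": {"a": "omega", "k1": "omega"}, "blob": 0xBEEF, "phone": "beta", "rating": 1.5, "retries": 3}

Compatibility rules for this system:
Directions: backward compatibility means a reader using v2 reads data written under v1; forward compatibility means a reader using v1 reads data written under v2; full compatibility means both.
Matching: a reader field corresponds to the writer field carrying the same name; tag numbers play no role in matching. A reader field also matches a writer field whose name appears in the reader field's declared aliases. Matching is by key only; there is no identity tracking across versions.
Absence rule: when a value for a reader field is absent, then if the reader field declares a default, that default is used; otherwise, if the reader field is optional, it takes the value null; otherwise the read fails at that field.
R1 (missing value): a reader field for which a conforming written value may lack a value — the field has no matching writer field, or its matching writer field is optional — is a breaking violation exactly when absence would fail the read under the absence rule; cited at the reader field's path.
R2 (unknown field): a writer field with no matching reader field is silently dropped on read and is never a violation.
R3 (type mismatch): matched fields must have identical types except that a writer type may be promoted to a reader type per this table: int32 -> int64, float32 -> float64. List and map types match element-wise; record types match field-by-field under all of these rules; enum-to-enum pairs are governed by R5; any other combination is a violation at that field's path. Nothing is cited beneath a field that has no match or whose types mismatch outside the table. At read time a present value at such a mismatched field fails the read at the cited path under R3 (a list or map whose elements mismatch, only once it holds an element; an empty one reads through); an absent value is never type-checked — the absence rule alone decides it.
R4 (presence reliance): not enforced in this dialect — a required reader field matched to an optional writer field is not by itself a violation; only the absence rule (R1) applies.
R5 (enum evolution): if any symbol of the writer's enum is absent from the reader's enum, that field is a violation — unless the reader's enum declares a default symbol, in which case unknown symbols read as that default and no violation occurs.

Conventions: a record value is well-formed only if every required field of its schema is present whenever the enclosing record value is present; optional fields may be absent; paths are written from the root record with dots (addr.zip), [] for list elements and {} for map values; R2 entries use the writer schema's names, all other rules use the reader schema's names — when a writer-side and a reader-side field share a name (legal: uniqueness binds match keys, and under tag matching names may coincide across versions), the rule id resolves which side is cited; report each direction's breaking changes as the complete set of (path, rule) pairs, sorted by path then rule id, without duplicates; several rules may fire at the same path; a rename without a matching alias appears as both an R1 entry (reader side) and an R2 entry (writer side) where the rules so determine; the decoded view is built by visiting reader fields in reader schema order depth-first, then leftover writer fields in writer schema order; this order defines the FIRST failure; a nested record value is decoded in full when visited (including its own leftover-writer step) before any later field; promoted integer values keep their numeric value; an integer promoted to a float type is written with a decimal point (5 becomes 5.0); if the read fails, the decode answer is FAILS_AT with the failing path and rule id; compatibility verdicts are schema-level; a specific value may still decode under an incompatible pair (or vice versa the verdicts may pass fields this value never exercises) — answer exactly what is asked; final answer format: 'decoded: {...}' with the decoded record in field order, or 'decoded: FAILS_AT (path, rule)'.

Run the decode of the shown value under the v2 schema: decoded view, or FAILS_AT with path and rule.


arrows below run writer -> reader for Order
decode walk for Order under reader schema v2:
  status := "URGENT"
  codes := {"a": "omega", "k1": "omega"}
  avatar := 0xBEEF (from writer blob)
  phone := "beta"
  rating := 1.5
  retries := 3
  score := 1.5 (no value, default fills)
  balance := null (not supplied -> null)
  => decoded: {"status": "URGENT", "codes": {"a": "omega", "k1": "omega"}, "avatar": 0xBEEF, "phone": "beta", "rating": 1.5, "retries": 3, "score": 1.5, "balance": null}
diffs on Order not affecting the asked answer:
  field balance in record Order: type float32 changed to int32 -> a verdict-level change on Order — the shown value reads the same

decoded: {"status": "URGENT", "codes": {"a": "omega", "k1": "omega"}, "avatar": 0xBEEF, "phone": "beta", "rating": 1.5, "retries": 3, "score": 1.5, "balance": null}


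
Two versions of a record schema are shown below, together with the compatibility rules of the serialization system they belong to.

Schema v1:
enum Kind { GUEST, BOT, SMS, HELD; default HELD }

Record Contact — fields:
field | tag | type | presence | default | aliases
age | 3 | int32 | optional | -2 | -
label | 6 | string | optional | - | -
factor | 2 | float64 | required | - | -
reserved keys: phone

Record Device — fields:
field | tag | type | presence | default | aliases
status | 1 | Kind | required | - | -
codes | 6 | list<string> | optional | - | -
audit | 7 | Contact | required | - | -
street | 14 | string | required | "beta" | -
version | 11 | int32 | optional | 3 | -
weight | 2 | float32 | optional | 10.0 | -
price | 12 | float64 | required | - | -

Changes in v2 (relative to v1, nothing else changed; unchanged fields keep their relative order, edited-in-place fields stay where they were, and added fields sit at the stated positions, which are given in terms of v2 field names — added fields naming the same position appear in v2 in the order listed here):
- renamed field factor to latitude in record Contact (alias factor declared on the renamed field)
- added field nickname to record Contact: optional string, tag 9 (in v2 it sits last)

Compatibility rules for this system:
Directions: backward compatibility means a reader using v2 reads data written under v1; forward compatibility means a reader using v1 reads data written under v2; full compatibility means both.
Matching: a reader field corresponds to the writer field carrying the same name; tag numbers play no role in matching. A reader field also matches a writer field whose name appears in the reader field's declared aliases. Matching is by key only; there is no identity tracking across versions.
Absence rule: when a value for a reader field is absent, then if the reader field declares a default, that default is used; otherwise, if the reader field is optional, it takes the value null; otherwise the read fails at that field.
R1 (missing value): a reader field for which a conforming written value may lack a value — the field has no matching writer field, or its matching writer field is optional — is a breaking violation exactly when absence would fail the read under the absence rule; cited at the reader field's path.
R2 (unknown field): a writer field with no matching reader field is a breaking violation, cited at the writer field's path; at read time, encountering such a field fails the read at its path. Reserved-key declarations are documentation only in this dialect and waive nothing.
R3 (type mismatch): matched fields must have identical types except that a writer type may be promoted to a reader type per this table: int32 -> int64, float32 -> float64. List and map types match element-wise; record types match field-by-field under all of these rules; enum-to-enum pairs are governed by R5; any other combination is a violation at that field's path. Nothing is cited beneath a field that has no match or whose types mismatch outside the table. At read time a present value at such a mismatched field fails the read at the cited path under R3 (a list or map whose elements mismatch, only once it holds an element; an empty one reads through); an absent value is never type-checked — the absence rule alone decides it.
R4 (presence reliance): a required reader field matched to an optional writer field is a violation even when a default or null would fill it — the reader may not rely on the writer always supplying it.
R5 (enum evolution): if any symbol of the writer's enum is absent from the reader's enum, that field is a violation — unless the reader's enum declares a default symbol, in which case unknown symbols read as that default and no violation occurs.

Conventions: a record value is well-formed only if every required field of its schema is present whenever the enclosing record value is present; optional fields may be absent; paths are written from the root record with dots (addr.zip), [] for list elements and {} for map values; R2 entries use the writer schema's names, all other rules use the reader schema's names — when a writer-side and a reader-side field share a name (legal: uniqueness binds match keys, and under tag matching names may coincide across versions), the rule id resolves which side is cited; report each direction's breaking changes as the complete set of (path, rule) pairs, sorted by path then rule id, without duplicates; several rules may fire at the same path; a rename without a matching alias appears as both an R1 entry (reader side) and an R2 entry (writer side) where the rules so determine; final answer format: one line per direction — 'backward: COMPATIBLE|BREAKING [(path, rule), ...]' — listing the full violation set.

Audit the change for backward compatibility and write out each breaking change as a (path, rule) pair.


arrows below run writer -> reader for Device
checking backward for Device: reader v2 against writer v1:
  status: paired with writer status (Kind -> Kind; writer required)
  codes: paired with writer codes (list<string> -> list<string>; writer optional)
  audit: paired with writer audit (Contact -> Contact; writer required)
  street: paired with writer street (string -> string; writer required)
  version: paired with writer version (int32 -> int32; writer optional)
  weight: paired with writer weight (float32 -> float32; writer optional)
  price: paired with writer price (float64 -> float64; writer required)
  audit.age: paired with writer audit.age (int32 -> int32; writer optional)
  audit.label: paired with writer audit.label (string -> string; writer optional)
  audit.latitude: paired with writer audit.factor (float64 -> float64; writer required)
  audit.nickname: no writer match
  => no violations; backward on Device: COMPATIBLE
the other Device changes do not affect what is asked:
  renamed field factor to latitude in record Contact (alias factor declared on the renamed field) -> its effect on Device is confined to the forward direction, not asked
  added field nickname to record Contact: optional string, tag 9 (in v2 it sits last) -> its effect on Device is confined to the forward direction, not asked

backward: COMPATIBLE []


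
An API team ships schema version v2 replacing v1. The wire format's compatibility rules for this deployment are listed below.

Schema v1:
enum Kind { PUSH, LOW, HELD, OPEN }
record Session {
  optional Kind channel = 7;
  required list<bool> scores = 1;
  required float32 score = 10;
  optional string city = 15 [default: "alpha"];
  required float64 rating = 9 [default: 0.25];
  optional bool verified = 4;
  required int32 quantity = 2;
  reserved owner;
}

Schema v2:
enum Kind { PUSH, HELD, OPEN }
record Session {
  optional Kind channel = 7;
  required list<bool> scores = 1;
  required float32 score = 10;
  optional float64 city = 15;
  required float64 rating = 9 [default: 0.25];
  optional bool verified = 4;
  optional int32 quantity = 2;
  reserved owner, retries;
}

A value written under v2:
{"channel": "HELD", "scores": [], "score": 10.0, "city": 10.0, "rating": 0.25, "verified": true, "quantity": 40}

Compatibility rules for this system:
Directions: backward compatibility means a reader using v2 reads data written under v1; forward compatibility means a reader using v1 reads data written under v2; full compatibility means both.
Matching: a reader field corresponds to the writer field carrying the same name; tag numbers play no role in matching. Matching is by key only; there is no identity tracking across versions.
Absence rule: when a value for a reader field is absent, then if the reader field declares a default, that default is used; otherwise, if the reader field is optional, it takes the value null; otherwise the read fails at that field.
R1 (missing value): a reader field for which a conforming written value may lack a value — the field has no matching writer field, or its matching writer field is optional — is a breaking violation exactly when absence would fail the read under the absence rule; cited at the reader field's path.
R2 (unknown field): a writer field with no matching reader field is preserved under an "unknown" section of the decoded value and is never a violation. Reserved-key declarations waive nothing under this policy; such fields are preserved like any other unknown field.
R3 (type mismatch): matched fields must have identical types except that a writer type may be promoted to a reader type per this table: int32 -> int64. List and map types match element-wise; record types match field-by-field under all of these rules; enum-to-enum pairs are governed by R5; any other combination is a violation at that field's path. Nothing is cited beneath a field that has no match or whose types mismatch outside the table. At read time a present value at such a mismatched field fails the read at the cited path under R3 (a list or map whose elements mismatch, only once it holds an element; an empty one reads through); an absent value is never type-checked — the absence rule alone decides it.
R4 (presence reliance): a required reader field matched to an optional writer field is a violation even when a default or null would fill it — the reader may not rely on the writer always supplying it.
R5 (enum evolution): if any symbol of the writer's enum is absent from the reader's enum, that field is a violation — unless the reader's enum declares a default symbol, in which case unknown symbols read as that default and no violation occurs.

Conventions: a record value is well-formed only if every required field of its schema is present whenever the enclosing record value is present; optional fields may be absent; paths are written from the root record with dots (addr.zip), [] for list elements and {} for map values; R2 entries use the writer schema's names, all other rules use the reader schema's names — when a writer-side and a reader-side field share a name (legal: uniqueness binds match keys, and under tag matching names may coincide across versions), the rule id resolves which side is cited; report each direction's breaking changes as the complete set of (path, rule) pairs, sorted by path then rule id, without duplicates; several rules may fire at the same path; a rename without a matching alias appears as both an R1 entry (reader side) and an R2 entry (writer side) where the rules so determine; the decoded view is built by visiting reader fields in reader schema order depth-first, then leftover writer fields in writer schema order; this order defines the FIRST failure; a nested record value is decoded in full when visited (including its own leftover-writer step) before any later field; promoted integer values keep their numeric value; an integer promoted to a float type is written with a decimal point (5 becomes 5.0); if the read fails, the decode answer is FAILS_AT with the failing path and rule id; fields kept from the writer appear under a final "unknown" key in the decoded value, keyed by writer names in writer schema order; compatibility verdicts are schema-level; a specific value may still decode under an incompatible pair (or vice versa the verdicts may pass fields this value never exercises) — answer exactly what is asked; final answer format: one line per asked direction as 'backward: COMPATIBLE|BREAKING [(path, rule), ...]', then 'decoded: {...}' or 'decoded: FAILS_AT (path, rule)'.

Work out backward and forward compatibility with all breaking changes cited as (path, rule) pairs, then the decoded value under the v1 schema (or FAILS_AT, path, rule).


backward: BREAKING [(channel, R5), (city, R3)]; forward: BREAKING [(city, R3), (quantity, R1), (quantity, R4)]; decoded: FAILS_AT (city, R3)

each type pair in Session: writer, then reader
backward for Session (reader v2, writer v1):
  channel <- channel (Kind -> Kind, writer optional)
  scores <- scores (list<bool> -> list<bool>, writer required)
  score <- score (float32 -> float32, writer required)
  city <- city (string -> float64, writer optional)
  rating <- rating (float64 -> float64, writer required)
  verified <- verified (bool -> bool, writer optional)
  quantity <- quantity (int32 -> int32, writer required)
  rule R5 violated at channel
  rule R3 violated at city
  => backward: BREAKING (2)
forward for Session (reader v1, writer v2):
  channel <- channel (Kind -> Kind, writer optional)
  scores <- scores (list<bool> -> list<bool>, writer required)
  score <- score (float32 -> float32, writer required)
  city <- city (float64 -> string, writer optional)
  rating <- rating (float64 -> float64, writer required)
  verified <- verified (bool -> bool, writer optional)
  quantity <- quantity (int32 -> int32, writer optional)
  rule R3 violated at city
  rule R1 violated at quantity
  rule R4 violated at quantity
  => forward: BREAKING (3)
decode (reader v1):
  channel := "HELD"
  scores := []
  score := 10.0
  read fails at city under R3
  => FAILS_AT (city, R3)
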